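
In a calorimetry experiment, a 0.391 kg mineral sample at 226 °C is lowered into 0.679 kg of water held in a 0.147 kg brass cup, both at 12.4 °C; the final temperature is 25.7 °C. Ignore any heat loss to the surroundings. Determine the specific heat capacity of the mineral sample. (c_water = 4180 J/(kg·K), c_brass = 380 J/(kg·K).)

Setting the total heat transfer to zero:
0.391×c×(25.7 − 226) + 0.679×4180×(25.7 − 12.4) + 0.147×380×(25.7 − 12.4) = 0
-78.32 c = -38491
c = -38491/-78.32 ≈ 491.5 J/(kg·K)

c ≈ 491 J/(kg·K)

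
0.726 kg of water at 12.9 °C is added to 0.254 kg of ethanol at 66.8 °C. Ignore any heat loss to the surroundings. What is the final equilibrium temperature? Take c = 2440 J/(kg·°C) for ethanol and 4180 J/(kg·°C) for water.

T_f ≈ 22.0 °C

With ΣQ=0 the equilibrium temperature is the m·c-weighted mean:
T_f = (619.76×66.8 + 3034.7×12.9) / (619.76 + 3034.7)
    = 80547 / 3654.4 ≈ 22.04 °C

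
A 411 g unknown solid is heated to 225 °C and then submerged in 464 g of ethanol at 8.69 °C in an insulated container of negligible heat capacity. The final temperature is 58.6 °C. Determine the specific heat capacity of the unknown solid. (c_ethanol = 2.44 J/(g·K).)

c ≈ 0.826 J/(g·K)

Net heat exchanged in the isolated system is zero:
411×c×(58.6 − 225) + 464×2.44×(58.6 − 8.69) = 0
-68390 c = -56506
c = -56506/-68390 ≈ 0.8262 J/(g·K)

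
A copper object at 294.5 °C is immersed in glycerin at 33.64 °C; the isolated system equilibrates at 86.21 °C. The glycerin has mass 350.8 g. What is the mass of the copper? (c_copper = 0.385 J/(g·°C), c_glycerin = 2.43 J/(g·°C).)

m ≈ 559 g

Heat lost by the copper = heat gained by the glycerin:
m·0.385·(294.5 − 86.21) = 350.8·2.43·(86.21 − 33.64)
80.19 m = 44813  ⇒  m ≈ 558.8 g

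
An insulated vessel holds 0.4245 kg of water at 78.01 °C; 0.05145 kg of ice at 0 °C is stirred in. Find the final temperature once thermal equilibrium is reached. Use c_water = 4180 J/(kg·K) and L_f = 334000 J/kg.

Energy conservation, ΣQ = 0:
latent heat to melt: 0.05145·334000 = 17184
  meltwater 0→T: 0.05145·4180·T = 215.06 T
  water: 1774.4(T − 78.01)
1989.5 T = 138422 − 17184 = 121237
T ≈ 60.94 °C. Since T > 0 °C, the all-ice-melts assumption holds.

T_f ≈ 60.9 °C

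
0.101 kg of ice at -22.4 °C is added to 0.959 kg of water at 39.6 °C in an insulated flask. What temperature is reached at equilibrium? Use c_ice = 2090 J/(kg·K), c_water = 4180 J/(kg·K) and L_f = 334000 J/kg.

T_f ≈ 27.1 °C

Heat gained plus heat lost sum to zero:
ice -22.4→0 °C: 0.101·2090·22.4 = 4728.4; melt ice: 0.101·334000 = 33734; warm the meltwater: 422.18 T; water: 4008.6(T − 39.6)
4430.8 T = 158741 − 38462 = 120279
T ≈ 27.15 °C — above 0 °C, consistent with complete melting.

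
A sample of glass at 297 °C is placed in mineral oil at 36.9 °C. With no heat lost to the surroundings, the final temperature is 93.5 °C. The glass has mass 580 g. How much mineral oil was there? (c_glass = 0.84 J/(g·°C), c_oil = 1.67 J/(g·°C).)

Taking heat into each body as positive, Σ m c ΔT = 0:
580×0.84×(93.5 − 297) + m×1.67×(93.5 − 36.9) = 0
94.52 m = 99145
m = 99145/94.52 ≈ 1049 g

m ≈ 1050 g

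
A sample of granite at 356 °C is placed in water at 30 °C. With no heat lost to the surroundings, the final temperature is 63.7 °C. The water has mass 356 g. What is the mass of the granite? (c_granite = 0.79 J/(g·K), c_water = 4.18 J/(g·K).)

m ≈ 217 g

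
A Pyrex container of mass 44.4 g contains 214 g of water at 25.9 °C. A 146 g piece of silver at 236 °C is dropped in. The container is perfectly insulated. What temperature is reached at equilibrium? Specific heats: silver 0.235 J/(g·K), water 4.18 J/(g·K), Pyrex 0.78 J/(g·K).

T_f ≈ 33.4 °C

Let T be the final temperature. ΣQ_i = 0:
146*0.235*(T − 236) + 214*4.18*(T − 25.9) + 44.4*0.78*(T − 25.9) = 0
963.46 T = 32162
T ≈ 33.38 °C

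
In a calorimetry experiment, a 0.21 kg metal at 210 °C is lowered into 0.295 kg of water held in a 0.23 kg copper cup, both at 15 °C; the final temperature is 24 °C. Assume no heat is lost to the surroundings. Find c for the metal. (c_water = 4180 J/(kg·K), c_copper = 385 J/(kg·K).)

c ≈ 305 J/(kg·K)

Let T be the final temperature. ΣQ_i = 0:
0.21×c×(24 − 210) + 0.295×4180×(24 − 15) + 0.23×385×(24 − 15) = 0
-39.06 c = -11895
c = -11895/-39.06 ≈ 304.5 J/(kg·K)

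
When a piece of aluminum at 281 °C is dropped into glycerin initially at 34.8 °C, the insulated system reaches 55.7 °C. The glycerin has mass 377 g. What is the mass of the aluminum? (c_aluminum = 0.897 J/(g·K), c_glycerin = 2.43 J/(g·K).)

m ≈ 94.7 g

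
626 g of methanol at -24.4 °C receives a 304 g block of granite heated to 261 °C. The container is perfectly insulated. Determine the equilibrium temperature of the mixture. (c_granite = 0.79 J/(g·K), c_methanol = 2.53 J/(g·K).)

T_f ≈ 13.2 °C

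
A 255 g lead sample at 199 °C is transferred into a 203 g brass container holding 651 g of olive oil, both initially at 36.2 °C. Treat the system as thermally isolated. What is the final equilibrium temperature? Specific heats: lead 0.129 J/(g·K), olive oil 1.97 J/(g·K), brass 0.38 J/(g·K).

T_f ≈ 40.0 °C

With ΣQ=0 the equilibrium temperature is the m·c-weighted mean:
T_f = (32.9*199 + 1282.5*36.2 + 77.14*36.2) / (32.9 + 1282.5 + 77.14)
    = 55764 / 1392.5 ≈ 40.05 °C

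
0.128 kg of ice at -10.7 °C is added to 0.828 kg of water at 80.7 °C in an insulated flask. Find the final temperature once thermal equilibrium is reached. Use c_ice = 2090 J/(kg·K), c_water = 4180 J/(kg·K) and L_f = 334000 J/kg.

Let T be the final temperature. ΣQ_i = 0:
warm ice to 0 °C: 0.128×2090×(0 − (-10.7)) = 2862.5
  fusion: m_ice L_f = 0.128×334000 = 42752
  meltwater 0→T: 0.128×4180×T = 535.04 T
  water cools: 0.828×4180×(T − 80.7) = 3461(T − 80.7)
3996.1 T = 279306 − 45614 = 233691
T ≈ 58.48 °C (positive, so assuming full melt was valid).

T_f ≈ 58.5 °C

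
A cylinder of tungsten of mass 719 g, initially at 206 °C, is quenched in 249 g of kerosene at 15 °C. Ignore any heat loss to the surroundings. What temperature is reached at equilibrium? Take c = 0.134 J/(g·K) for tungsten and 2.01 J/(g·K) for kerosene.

Taking heat into each body as positive, Σ m c ΔT = 0:
719×0.134×(T − 206) + 249×2.01×(T − 15) = 0
96.35(T − 206) + 500.49(T − 15) = 0
(96.35 + 500.49) T = 96.35×206 + 500.49×15
T ≈ 45.83 °C

T_f ≈ 45.8 °C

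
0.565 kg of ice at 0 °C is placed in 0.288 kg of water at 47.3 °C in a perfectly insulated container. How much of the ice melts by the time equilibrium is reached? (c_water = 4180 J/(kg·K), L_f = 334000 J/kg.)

m_melted ≈ 0.17 kg

Heat available from the water dropping to 0 °C: 0.288×4180×47.3 = 56942 J.
Melting all 0.565 kg of ice would need 0.565×334000 = 188710 J.
56942 J < 188710 J, so only part of the ice melts and the system sits at 0 °C.
m_melt = 56942 / L_f = 0.1705 kg.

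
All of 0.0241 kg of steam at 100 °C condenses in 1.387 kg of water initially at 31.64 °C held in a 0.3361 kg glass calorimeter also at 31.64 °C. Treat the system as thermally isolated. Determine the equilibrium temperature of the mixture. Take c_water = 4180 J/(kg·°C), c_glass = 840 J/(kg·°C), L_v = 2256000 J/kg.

Energy conservation, ΣQ = 0:
latent heat released on condensation: 0.0241·2256000 = 54370
  condensed water 100 °C→T: 100.74(T − 100)
  original water: 5797.7(T − 31.64)
  glass cup: 0.3361·840·(T − 31.64) = 282.32(T − 31.64)
6180.7 T = 54370 + 10074 + 192371 = 256814
T ≈ 41.55 °C — below 100 °C, confirming all the steam condensed.

T_f ≈ 41.6 °C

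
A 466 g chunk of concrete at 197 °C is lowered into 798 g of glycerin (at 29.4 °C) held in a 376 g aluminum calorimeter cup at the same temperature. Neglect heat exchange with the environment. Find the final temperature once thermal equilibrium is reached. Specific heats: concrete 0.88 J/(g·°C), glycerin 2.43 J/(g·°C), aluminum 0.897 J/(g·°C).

T_f ≈ 55.0 °C

Heat gained plus heat lost sum to zero:
466×0.88×(T − 197) + 798×2.43×(T − 29.4) + 376×0.897×(T − 29.4) = 0
410.08(T − 197) + 1939.1(T − 29.4) + 337.27(T − 29.4) = 0
2686.5 T = 147712
T = 147712 / 2686.5 = 55 °C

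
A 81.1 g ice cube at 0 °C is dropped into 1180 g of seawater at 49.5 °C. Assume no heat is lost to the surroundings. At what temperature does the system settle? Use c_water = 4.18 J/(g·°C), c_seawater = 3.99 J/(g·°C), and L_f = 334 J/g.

T_f ≈ 40.8 °C

Energy conservation, ΣQ = 0:
fusion: m_ice L_f = 81.1·334 = 27087; meltwater 0→T: 81.1·4.18·T = 339 T; seawater: 4708.2(T − 49.5)
5047.2 T = 233056 − 27087 = 205968
T ≈ 40.81 °C. Since T > 0 °C, the all-ice-melts assumption holds.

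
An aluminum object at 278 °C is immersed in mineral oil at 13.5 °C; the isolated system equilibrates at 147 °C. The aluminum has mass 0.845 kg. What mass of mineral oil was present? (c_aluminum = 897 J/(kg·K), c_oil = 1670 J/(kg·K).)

Let T be the final temperature. ΣQ_i = 0:
0.845·897·(147 − 278) + m·1670·(147 − 13.5) = 0
222945 m = 99293
m = 99293/222945 ≈ 0.4454 kg

m ≈ 0.445 kg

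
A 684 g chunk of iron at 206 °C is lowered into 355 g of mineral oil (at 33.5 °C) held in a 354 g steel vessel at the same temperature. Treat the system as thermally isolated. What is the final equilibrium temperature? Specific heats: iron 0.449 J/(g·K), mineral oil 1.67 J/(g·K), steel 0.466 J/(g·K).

T_f ≈ 83.2 °C

Heat gained plus heat lost sum to zero:
684×0.449×(T − 206) + 355×1.67×(T − 33.5) + 354×0.466×(T − 33.5) = 0
307.12(T − 206) + 592.85(T − 33.5) + 164.96(T − 33.5) = 0
1064.9 T = 88653
T = 88653/1064.9 ≈ 83.25 °C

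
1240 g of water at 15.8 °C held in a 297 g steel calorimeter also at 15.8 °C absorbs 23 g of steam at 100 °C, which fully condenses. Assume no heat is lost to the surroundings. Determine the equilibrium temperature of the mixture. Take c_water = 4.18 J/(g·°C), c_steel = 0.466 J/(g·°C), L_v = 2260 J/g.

T_f ≈ 26.9 °C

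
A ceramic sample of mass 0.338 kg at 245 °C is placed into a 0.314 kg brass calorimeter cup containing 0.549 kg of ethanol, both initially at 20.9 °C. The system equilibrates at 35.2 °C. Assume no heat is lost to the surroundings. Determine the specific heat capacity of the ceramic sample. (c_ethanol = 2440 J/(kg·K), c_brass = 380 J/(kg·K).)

c ≈ 294 J/(kg·K)

Net heat exchanged in the isolated system is zero:
0.338·c·(35.2 − 245) + 0.549·2440·(35.2 − 20.9) + 0.314·380·(35.2 − 20.9) = 0
-70.91 c = -20862
c = -20862/-70.91 ≈ 294.2 J/(kg·K)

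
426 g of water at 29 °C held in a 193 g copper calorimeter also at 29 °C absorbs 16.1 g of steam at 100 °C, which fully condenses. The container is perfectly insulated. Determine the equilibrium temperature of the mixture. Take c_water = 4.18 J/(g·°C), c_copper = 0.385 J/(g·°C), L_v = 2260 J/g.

Let T be the final temperature. ΣQ_i = 0:
latent heat released on condensation: 16.1·2260 = 36386
  condensate cools 100→T: 16.1·4.18·(T − 100) = 67.3(T − 100)
  water warms: 426·4.18·(T − 29) = 1780.7(T − 29)
  cup: 74.31(T − 29)
1922.3 T = 36386 + 6729.8 + 53795 = 96910
T ≈ 50.41 °C (< 100 °C, so full condensation is consistent).

T_f ≈ 50.4 °C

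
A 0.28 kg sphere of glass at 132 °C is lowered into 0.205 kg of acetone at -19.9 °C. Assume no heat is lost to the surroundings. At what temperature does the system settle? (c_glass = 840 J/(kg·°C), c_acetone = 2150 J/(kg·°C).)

T_f ≈ 33.0 °C

With ΣQ=0 the equilibrium temperature is the m·c-weighted mean:
T_f = (235.2·132 + 440.75·(-19.9)) / (235.2 + 440.75)
    = 22275 / 675.95 ≈ 32.95 °C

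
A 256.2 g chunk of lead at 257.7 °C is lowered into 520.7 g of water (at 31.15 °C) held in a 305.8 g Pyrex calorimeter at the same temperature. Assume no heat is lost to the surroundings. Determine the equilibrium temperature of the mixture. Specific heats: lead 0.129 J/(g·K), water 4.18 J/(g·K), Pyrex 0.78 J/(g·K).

T_f is the heat-capacity-weighted average of the initial temperatures:
T_f = (33.05*257.7 + 2176.5*31.15 + 238.52*31.15) / (33.05 + 2176.5 + 238.52)
    = 83746 / 2448.1 ≈ 34.21 °C

T_f ≈ 34.2 °C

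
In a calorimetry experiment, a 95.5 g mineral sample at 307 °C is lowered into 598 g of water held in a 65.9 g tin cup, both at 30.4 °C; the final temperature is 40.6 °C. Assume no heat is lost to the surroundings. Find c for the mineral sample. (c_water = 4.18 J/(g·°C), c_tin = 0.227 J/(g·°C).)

Energy conservation, ΣQ = 0:
95.5·c·(40.6 − 307) + 598·4.18·(40.6 − 30.4) + 65.9·0.227·(40.6 − 30.4) = 0
-25441 c = -25649
c = -25649/-25441 ≈ 1.008 J/(g·°C)

c ≈ 1.01 J/(g·°C)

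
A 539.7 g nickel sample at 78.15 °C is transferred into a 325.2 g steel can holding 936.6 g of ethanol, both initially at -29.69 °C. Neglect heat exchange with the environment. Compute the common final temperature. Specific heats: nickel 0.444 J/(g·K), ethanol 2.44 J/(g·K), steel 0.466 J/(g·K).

T_f ≈ -20.0 °C

Heat gained plus heat lost sum to zero:
539.7×0.444×(T − 78.15) + 936.6×2.44×(T − (-29.69)) + 325.2×0.466×(T − (-29.69)) = 0
(239.63 + 2285.3 + 151.54) T = 239.63×78.15 + 2285.3×(-29.69) + 151.54×(-29.69)
T = -53623 / 2676.5 = -20 °C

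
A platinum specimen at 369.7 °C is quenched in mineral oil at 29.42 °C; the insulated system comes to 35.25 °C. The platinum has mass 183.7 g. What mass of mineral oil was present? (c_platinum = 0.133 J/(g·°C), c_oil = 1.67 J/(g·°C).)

m ≈ 839 g

Conservation of energy gives ΣQ = 0:
183.7×0.133×(35.25 − 369.7) + m×1.67×(35.25 − 29.42) = 0
9.736 m = 8171.3
m = 8171.3/9.736 ≈ 839.3 g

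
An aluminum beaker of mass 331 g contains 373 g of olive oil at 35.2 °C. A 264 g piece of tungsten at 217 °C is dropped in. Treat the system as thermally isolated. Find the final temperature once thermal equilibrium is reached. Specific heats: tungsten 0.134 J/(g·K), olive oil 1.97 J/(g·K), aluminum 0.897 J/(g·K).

Conservation of energy gives ΣQ = 0:
264×0.134×(T − 217) + 373×1.97×(T − 35.2) + 331×0.897×(T − 35.2) = 0
35.38(T − 217) + 734.81(T − 35.2) + 296.91(T − 35.2) = 0
(35.38 + 734.81 + 296.91) T = 35.38×217 + 734.81×35.2 + 296.91×35.2
T = 43993 / 1067.1 = 41.2 °C

T_f ≈ 41.2 °C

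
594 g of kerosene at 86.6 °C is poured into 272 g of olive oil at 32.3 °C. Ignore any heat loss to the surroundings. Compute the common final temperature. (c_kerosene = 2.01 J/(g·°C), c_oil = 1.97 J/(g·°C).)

With ΣQ=0 the equilibrium temperature is the m·c-weighted mean:
T_f = (1193.9·86.6 + 535.84·32.3) / (1193.9 + 535.84)
    = 120703 / 1729.8 ≈ 69.78 °C

T_f ≈ 69.8 °C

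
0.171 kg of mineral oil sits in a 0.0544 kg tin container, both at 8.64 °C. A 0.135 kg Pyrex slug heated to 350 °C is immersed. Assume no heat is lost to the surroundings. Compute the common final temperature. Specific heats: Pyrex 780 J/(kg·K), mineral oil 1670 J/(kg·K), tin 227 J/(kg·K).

T_f ≈ 97.8 °C

T_f is the heat-capacity-weighted average of the initial temperatures:
T_f = (105.3*350 + 285.57*8.64 + 12.35*8.64) / (105.3 + 285.57 + 12.35)
    = 39429 / 403.22 ≈ 97.79 °C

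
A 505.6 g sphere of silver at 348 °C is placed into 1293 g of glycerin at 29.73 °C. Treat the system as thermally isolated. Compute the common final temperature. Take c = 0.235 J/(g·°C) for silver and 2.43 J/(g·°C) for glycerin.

With ΣQ=0 the equilibrium temperature is the m·c-weighted mean:
T_f = (118.82·348 + 3142·29.73) / (118.82 + 3142)
    = 134759 / 3260.8 ≈ 41.33 °C

T_f ≈ 41.3 °C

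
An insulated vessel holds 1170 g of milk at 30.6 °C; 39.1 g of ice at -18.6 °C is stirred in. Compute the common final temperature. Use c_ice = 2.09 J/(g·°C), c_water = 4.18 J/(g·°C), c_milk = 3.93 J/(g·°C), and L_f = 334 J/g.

T_f ≈ 26.5 °C

Net heat exchanged in the isolated system is zero:
ice -18.6→0 °C: 39.1×2.09×18.6 = 1520
  melt ice: 39.1×334 = 13059
  warm the meltwater: 163.44 T
  milk cools: 1170×3.93×(T − 30.6) = 4598.1(T − 30.6)
4761.5 T = 140702 − 14579 = 126122
T ≈ 26.49 °C (positive, so assuming full melt was valid).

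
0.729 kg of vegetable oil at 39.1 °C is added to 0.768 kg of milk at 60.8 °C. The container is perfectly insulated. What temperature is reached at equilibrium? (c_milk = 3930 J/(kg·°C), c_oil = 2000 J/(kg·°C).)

Energy conservation, ΣQ = 0:
0.768·3930·(T − 60.8) + 0.729·2000·(T − 39.1) = 0
3018.2(T − 60.8) + 1458(T − 39.1) = 0
4476.2 T = 240517
T ≈ 53.73 °C

T_f ≈ 53.7 °C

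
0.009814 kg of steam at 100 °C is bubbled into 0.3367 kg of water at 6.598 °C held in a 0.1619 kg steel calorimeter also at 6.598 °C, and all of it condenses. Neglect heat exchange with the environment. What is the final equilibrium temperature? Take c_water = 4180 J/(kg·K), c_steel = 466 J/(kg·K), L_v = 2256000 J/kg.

T_f ≈ 23.6 °C

Heat gained plus heat lost sum to zero:
condense steam: −0.009814×2256000 = −22140; condensate cools 100→T: 0.009814×4180×(T − 100) = 41.02(T − 100); original water: 1407.4(T − 6.598); cup: 75.45(T − 6.598)
1523.9 T = 22140 + 4102.3 + 9783.9 = 36026
T ≈ 23.64 °C (< 100 °C, so full condensation is consistent).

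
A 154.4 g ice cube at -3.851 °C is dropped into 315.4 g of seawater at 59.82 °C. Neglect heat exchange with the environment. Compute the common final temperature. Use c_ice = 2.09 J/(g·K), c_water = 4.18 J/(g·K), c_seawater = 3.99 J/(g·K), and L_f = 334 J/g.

Let T be the final temperature. ΣQ_i = 0:
warm ice to 0 °C: 154.4·2.09·(0 − (-3.851)) = 1242.7
  latent heat to melt: 154.4·334 = 51570
  warm the meltwater: 645.39 T
  seawater cools: 315.4·3.99·(T − 59.82) = 1258.4(T − 59.82)
1903.8 T = 75280 − 52812 = 22468
T ≈ 11.80 °C (positive, so assuming full melt was valid).

T_f ≈ 11.8 °C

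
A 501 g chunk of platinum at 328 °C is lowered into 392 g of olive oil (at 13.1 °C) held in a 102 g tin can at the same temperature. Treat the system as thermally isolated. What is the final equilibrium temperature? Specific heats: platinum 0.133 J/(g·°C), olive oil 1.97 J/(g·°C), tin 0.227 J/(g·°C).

T_f ≈ 37.4 °C

Conservation of energy gives ΣQ = 0:
501*0.133*(T − 328) + 392*1.97*(T − 13.1) + 102*0.227*(T − 13.1) = 0
66.63(T − 328) + 772.24(T − 13.1) + 23.15(T − 13.1) = 0
(66.63 + 772.24 + 23.15) T = 66.63*328 + 772.24*13.1 + 23.15*13.1
T = 32275 / 862.03 = 37.4 °C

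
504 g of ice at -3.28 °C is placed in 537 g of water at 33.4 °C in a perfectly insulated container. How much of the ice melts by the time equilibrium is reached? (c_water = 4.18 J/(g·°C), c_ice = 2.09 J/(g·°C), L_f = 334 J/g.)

m_melted ≈ 214 g

Cooling the water to 0 °C releases 537×4.18×33.4 = 74972 J.
Of that, 504×2.09×3.28 = 3455 J goes to bring the ice to 0 °C, leaving 71517 J.
Melting all 504 g of ice would need 504×334 = 168336 J.
Since 71517 < 168336 J, not all the ice melts; equilibrium is at 0 °C.
m_melt = 71517 / L_f = 214.1 g.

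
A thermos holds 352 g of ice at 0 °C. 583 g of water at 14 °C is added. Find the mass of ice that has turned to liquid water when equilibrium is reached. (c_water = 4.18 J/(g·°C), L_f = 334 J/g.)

m_melted ≈ 102 g

Heat available from the water dropping to 0 °C: 583·4.18·14 = 34117 J.
Fully melting the ice requires m_ice L_f = 352·334 = 117568 J.
34117 J < 117568 J, so only part of the ice melts and the system sits at 0 °C.
Mass melted = 34117/334 ≈ 102.1 g.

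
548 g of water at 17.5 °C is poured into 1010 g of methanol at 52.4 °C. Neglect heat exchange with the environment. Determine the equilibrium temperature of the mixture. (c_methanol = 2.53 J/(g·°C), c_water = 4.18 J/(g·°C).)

T_f ≈ 35.9 °C

Conservation of energy gives ΣQ = 0:
1010·2.53·(T − 52.4) + 548·4.18·(T − 17.5) = 0
2555.3(T − 52.4) + 2290.6(T − 17.5) = 0
4845.9 T = 173984
T ≈ 35.90 °C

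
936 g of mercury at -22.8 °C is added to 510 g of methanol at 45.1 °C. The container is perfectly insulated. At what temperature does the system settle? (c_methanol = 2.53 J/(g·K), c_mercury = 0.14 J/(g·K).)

T_f ≈ 38.8 °C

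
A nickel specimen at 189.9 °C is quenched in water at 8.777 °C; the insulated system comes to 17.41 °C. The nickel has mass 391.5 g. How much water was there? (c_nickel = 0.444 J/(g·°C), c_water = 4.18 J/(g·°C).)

m ≈ 831 g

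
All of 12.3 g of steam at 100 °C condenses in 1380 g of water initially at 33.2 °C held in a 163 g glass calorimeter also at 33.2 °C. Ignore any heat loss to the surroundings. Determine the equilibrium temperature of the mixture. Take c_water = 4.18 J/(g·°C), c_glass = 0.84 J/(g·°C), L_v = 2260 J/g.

Energy balance with sensible and latent terms:
latent heat released on condensation: 12.3·2260 = 27798
  condensate cools 100→T: 12.3·4.18·(T − 100) = 51.41(T − 100)
  original water: 5768.4(T − 33.2)
  cup: 136.92(T − 33.2)
5956.7 T = 27798 + 5141.4 + 196057 = 228996
T ≈ 38.44 °C — below 100 °C, confirming all the steam condensed.

T_f ≈ 38.4 °C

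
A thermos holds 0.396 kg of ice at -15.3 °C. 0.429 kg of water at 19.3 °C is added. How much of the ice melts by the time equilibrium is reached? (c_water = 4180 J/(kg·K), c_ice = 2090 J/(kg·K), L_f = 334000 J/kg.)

Water can give up m c ΔT = 0.429×4180×19.3 = 34609 J before reaching 0 °C.
Warming the ice to 0 °C takes 0.396×2090×15.3 = 12663 J, leaving 21946 J for melting.
Melting all 0.396 kg of ice would need 0.396×334000 = 132264 J.
That's not enough to melt it all — equilibrium is at 0 °C with ice remaining.
m_melt = 21946 / L_f = 0.06571 kg.

m_melted ≈ 0.0657 kg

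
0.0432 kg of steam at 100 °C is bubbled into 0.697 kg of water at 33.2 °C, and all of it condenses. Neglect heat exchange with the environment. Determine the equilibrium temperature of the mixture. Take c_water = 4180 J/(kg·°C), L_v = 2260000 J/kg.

Energy conservation, ΣQ = 0:
steam→water at 100 °C releases m L_v = 0.0432×2260000 = 97632; condensate cools 100→T: 0.0432×4180×(T − 100) = 180.58(T − 100); original water: 2913.5(T − 33.2)
3094 T = 97632 + 18058 + 96727 = 212416
T ≈ 68.65 °C, under the boiling point, so the assumption holds.

T_f ≈ 68.7 °C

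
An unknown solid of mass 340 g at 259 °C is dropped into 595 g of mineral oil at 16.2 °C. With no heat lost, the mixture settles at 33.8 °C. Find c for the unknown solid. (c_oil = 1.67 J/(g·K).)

c ≈ 0.228 J/(g·K)

Heat lost by the unknown solid = heat gained by the oil:
340·c·(259 − 33.8) = 595·1.67·(33.8 − 16.2)
76568 c = 17488  ⇒  c ≈ 0.2284 J/(g·K)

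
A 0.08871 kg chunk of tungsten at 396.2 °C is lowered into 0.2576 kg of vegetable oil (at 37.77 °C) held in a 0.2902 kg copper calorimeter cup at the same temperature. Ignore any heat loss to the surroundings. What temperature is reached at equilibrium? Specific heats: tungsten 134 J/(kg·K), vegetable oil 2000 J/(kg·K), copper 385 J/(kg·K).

T_f ≈ 44.4 °C

Conservation of energy gives ΣQ = 0:
0.08871×134×(T − 396.2) + 0.2576×2000×(T − 37.77) + 0.2902×385×(T − 37.77) = 0
11.89(T − 396.2) + 515.2(T − 37.77) + 111.73(T − 37.77) = 0
(11.89 + 515.2 + 111.73) T = 11.89×396.2 + 515.2×37.77 + 111.73×37.77
T ≈ 44.44 °C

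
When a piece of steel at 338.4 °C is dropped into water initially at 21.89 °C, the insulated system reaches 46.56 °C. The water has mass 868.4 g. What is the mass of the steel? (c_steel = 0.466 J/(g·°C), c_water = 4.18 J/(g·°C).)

m ≈ 658 g

Conservation of energy gives ΣQ = 0:
m·0.466·(46.56 − 338.4) + 868.4·4.18·(46.56 − 21.89) = 0
-136 m = -89550
m = -89550/-136 ≈ 658.5 g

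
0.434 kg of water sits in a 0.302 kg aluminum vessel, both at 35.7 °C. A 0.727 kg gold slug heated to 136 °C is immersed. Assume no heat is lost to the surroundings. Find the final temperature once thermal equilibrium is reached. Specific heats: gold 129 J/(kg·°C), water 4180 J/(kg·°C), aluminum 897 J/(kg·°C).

T_f is the heat-capacity-weighted average of the initial temperatures:
T_f = (93.78·136 + 1814.1·35.7 + 270.89·35.7) / (93.78 + 1814.1 + 270.89)
    = 87189 / 2178.8 ≈ 40.02 °C

T_f ≈ 40.0 °C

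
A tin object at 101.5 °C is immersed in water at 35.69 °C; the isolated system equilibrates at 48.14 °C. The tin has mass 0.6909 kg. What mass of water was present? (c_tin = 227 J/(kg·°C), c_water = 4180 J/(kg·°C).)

m ≈ 0.161 kg

Heat lost by the tin = heat gained by the water:
0.6909×227×(101.5 − 48.14) = m×4180×(48.14 − 35.69)
52041 m = 8368.7  ⇒  m ≈ 0.1608 kg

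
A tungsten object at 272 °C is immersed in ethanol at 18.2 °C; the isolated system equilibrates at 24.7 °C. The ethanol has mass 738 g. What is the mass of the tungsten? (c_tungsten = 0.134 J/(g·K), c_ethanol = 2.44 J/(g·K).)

Let T be the final temperature. ΣQ_i = 0:
m×0.134×(24.7 − 272) + 738×2.44×(24.7 − 18.2) = 0
-33.14 m = -11705
m = -11705/-33.14 ≈ 353.2 g

m ≈ 353 g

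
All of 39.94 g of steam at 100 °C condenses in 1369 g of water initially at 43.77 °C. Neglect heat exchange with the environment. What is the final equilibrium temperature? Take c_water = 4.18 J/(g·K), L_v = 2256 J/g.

T_f ≈ 60.7 °C

Energy balance with sensible and latent terms:
condense steam: −39.94·2256 = −90105
  condensate cools 100→T: 39.94·4.18·(T − 100) = 166.95(T − 100)
  water warms: 1369·4.18·(T − 43.77) = 5722.4(T − 43.77)
5889.4 T = 90105 + 16695 + 250470 = 357270
T ≈ 60.66 °C — below 100 °C, confirming all the steam condensed.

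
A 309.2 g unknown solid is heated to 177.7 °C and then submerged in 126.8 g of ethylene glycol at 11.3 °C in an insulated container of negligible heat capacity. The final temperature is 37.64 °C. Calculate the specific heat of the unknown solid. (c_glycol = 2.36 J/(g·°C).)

Net heat exchanged in the isolated system is zero:
309.2·c·(37.64 − 177.7) + 126.8·2.36·(37.64 − 11.3) = 0
-43307 c = -7882.2
c = -7882.2/-43307 ≈ 0.182 J/(g·°C)

c ≈ 0.182 J/(g·°C)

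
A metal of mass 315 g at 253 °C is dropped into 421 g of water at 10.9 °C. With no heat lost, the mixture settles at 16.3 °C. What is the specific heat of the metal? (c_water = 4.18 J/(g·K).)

c ≈ 0.127 J/(g·K)

Heat lost by the metal = heat gained by the water:
315×c×(253 − 16.3) = 421×4.18×(16.3 − 10.9)
74560 c = 9502.8  ⇒  c ≈ 0.1275 J/(g·K)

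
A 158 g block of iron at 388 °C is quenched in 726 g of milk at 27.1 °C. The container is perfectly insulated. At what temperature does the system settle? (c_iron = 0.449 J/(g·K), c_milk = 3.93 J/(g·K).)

T_f ≈ 35.9 °C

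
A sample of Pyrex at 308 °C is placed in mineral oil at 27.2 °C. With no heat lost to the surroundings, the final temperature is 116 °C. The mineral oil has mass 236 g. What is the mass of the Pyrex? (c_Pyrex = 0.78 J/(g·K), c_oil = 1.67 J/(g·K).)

Heat lost by the Pyrex = heat gained by the oil:
m·0.78·(308 − 116) = 236·1.67·(116 − 27.2)
149.76 m = 34998  ⇒  m ≈ 233.7 g

m ≈ 234 g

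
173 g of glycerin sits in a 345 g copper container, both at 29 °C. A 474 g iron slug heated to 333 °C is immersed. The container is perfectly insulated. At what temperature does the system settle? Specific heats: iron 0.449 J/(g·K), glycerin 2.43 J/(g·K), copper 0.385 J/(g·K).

T_f ≈ 113.5 °C

Setting the total heat transfer to zero:
474×0.449×(T − 333) + 173×2.43×(T − 29) + 345×0.385×(T − 29) = 0
212.83(T − 333) + 420.39(T − 29) + 132.83(T − 29) = 0
766.04 T = 86914
T = 86914/766.04 ≈ 113.46 °C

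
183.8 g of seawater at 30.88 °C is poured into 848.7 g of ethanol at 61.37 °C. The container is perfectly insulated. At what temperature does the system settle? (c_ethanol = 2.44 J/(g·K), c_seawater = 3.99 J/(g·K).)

T_f ≈ 53.4 °C

With ΣQ=0 the equilibrium temperature is the m·c-weighted mean:
T_f = (2070.8*61.37 + 733.36*30.88) / (2070.8 + 733.36)
    = 149733 / 2804.2 ≈ 53.40 °C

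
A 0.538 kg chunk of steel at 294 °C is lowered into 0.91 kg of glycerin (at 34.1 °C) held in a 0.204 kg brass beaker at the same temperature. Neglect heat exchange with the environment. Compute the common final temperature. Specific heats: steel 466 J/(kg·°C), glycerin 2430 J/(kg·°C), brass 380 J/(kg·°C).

T_f ≈ 59.8 °C

With ΣQ=0 the equilibrium temperature is the m·c-weighted mean:
T_f = (250.71*294 + 2211.3*34.1 + 77.52*34.1) / (250.71 + 2211.3 + 77.52)
    = 151757 / 2539.5 ≈ 59.76 °C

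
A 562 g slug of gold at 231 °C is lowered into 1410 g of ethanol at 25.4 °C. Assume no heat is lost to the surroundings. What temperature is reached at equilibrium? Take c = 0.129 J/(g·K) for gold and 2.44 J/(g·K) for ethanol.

T_f ≈ 29.6 °C

T_f = Σ m_i c_i T_i / Σ m_i c_i:
T_f = (72.5*231 + 3440.4*25.4) / (72.5 + 3440.4)
    = 104133 / 3512.9 ≈ 29.64 °C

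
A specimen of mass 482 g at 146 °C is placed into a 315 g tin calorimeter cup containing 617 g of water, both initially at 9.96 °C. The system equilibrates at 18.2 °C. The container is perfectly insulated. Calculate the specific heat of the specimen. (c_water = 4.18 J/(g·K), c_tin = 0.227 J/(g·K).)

c ≈ 0.355 J/(g·K)

Net heat exchanged in the isolated system is zero:
482×c×(18.2 − 146) + 617×4.18×(18.2 − 9.96) + 315×0.227×(18.2 − 9.96) = 0
-61600 c = -21841
c = -21841/-61600 ≈ 0.3546 J/(g·K)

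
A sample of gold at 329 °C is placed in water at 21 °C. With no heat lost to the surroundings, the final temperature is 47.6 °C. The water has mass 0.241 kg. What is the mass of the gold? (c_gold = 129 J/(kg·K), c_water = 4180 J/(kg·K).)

m ≈ 0.738 kg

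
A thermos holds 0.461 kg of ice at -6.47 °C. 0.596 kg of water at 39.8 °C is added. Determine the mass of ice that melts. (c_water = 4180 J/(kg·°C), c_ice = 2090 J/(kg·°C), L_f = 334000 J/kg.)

m_melted ≈ 0.278 kg

Water can give up m c ΔT = 0.596·4180·39.8 = 99153 J before reaching 0 °C.
Warming the ice to 0 °C takes 0.461·2090·6.47 = 6233.8 J, leaving 92919 J for melting.
Fully melting the ice requires m_ice L_f = 0.461·334000 = 153974 J.
That's not enough to melt it all — equilibrium is at 0 °C with ice remaining.
m_melted·334000 = 92919  ⇒  m_melted ≈ 0.2782 kg.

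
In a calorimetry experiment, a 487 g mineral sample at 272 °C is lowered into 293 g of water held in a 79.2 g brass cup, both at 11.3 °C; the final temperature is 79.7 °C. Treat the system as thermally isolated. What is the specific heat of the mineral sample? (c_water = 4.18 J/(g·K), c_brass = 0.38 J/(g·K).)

Taking heat into each body as positive, Σ m c ΔT = 0:
487·c·(79.7 − 272) + 293·4.18·(79.7 − 11.3) + 79.2·0.38·(79.7 − 11.3) = 0
-93650 c = -85831
c = -85831/-93650 ≈ 0.9165 J/(g·K)

c ≈ 0.917 J/(g·K)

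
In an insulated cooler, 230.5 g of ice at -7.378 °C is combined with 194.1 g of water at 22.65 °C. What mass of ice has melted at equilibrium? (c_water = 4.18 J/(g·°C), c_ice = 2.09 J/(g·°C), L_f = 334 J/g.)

Cooling the water to 0 °C releases 194.1×4.18×22.65 = 18377 J.
Of that, 230.5×2.09×7.378 = 3554.3 J goes to bring the ice to 0 °C, leaving 14822 J.
To melt every bit of ice: 230.5×334 = 76987 J.
Since 14822 < 76987 J, not all the ice melts; equilibrium is at 0 °C.
m_melted×334 = 14822  ⇒  m_melted ≈ 44.38 g.

m_melted ≈ 44.4 g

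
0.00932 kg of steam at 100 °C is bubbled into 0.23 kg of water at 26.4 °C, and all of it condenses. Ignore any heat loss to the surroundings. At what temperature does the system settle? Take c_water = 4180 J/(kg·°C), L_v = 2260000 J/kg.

T_f ≈ 50.3 °C

Conservation of energy gives ΣQ = 0:
condense steam: −0.00932×2260000 = −21063; condensed water 100 °C→T: 38.96(T − 100); original water: 961.4(T − 26.4)
1000.4 T = 21063 + 3895.8 + 25381 = 50340
T ≈ 50.32 °C, under the boiling point, so the assumption holds.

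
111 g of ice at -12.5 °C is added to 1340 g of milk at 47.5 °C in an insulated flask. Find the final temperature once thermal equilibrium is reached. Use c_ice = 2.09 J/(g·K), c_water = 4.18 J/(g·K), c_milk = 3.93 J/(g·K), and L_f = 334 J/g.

T_f ≈ 36.7 °C

Heat gained plus heat lost sum to zero:
ice -12.5→0 °C: 111×2.09×12.5 = 2899.9; melt ice: 111×334 = 37074; warm the meltwater: 463.98 T; milk: 5266.2(T − 47.5)
5730.2 T = 250144 − 39974 = 210171
T ≈ 36.68 °C (positive, so assuming full melt was valid).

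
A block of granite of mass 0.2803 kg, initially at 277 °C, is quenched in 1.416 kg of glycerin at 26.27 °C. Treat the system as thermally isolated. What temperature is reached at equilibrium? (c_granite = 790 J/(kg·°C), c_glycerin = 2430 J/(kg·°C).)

Heat lost by the granite equals heat gained by the glycerin:
0.2803·790·(277 − T) = 1.416·2430·(T − 26.27)
221.44(277 − T) = 3440.9(T − 26.27)
3662.3 T = 151730  ⇒  T ≈ 41.43 °C

T_f ≈ 41.4 °C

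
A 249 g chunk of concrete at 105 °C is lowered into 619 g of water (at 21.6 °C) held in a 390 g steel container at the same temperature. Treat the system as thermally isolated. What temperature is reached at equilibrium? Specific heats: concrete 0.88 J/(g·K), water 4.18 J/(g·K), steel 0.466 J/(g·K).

T_f ≈ 27.7 °C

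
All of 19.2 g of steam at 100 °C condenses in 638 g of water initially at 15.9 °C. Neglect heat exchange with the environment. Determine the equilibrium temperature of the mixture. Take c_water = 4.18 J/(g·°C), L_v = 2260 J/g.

T_f ≈ 34.2 °C

Let T be the final temperature. ΣQ_i = 0:
condense steam: −19.2·2260 = −43392; condensate cools 100→T: 19.2·4.18·(T − 100) = 80.26(T − 100); water warms: 638·4.18·(T − 15.9) = 2666.8(T − 15.9)
2747.1 T = 43392 + 8025.6 + 42403 = 93820
T ≈ 34.15 °C — below 100 °C, confirming all the steam condensed.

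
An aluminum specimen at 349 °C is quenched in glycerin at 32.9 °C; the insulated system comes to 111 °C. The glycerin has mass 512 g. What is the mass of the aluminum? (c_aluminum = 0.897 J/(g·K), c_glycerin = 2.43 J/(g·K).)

m ≈ 455 g

Net heat exchanged in the isolated system is zero:
m×0.897×(111 − 349) + 512×2.43×(111 − 32.9) = 0
-213.49 m = -97169
m = -97169/-213.49 ≈ 455.2 g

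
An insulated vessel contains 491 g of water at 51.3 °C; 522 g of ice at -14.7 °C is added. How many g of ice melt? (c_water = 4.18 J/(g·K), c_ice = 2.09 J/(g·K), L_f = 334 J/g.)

m_melted ≈ 267 g

Water can give up m c ΔT = 491·4.18·51.3 = 105287 J before reaching 0 °C.
Warming the ice to 0 °C takes 522·2.09·14.7 = 16037 J, leaving 89250 J for melting.
Melting all 522 g of ice would need 522·334 = 174348 J.
That's not enough to melt it all — equilibrium is at 0 °C with ice remaining.
m_melt = 89250 / L_f = 267.2 g.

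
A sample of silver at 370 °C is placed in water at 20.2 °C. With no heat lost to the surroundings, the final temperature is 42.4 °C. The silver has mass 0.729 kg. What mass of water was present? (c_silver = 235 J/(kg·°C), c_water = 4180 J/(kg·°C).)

Net heat exchanged in the isolated system is zero:
0.729·235·(42.4 − 370) + m·4180·(42.4 − 20.2) = 0
92796 m = 56123
m = 56123/92796 ≈ 0.6048 kg

m ≈ 0.605 kg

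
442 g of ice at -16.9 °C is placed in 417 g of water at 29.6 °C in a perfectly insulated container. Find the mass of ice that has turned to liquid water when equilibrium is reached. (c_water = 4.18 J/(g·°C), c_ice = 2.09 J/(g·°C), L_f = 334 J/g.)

Cooling the water to 0 °C releases 417·4.18·29.6 = 51595 J.
Of that, 442·2.09·16.9 = 15612 J goes to bring the ice to 0 °C, leaving 35983 J.
To melt every bit of ice: 442·334 = 147628 J.
Since 35983 < 147628 J, not all the ice melts; equilibrium is at 0 °C.
Mass melted = 35983/334 ≈ 107.7 g.

m_melted ≈ 108 g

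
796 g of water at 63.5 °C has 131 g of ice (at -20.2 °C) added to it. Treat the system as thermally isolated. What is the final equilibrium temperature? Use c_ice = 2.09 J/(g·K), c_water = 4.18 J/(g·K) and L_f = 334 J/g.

T_f ≈ 41.8 °C

Conservation of energy gives ΣQ = 0:
warm ice to 0 °C: 131·2.09·(0 − (-20.2)) = 5530.6; fusion: m_ice L_f = 131·334 = 43754; warm the meltwater: 547.58 T; water: 3327.3(T − 63.5)
3874.9 T = 211282 − 49285 = 161998
T ≈ 41.81 °C. Since T > 0 °C, the all-ice-melts assumption holds.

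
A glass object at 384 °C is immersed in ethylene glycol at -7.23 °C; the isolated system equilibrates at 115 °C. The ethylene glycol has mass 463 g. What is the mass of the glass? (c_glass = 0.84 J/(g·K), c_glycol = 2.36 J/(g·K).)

m ≈ 591 g

|Q_glass| = |Q_glycol|:
m·0.84·(384 − 115) = 463·2.36·(115 − (-7.23))
225.96 m = 133558  ⇒  m ≈ 591.1 g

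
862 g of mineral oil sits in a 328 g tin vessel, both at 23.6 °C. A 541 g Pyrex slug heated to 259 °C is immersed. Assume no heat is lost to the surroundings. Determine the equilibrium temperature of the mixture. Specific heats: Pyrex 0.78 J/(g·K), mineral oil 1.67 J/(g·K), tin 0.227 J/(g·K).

Heat gained plus heat lost sum to zero:
541·0.78·(T − 259) + 862·1.67·(T − 23.6) + 328·0.227·(T − 23.6) = 0
421.98(T − 259) + 1439.5(T − 23.6) + 74.46(T − 23.6) = 0
1936 T = 145023
T = 145023/1936 ≈ 74.91 °C

T_f ≈ 74.9 °C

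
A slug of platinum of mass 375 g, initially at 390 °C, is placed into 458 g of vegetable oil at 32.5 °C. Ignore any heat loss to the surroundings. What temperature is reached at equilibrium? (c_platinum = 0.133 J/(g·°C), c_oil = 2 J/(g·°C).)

Setting the total heat transfer to zero:
375·0.133·(T − 390) + 458·2·(T − 32.5) = 0
49.88(T − 390) + 916(T − 32.5) = 0
(49.88 + 916) T = 49.88·390 + 916·32.5
T ≈ 50.96 °C

T_f ≈ 51.0 °C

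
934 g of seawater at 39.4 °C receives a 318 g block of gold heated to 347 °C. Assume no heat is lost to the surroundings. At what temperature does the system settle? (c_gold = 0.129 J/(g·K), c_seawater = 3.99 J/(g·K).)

T_f ≈ 42.7 °C

Setting the total heat transfer to zero:
318·0.129·(T − 347) + 934·3.99·(T − 39.4) = 0
41.02(T − 347) + 3726.7(T − 39.4) = 0
(41.02 + 3726.7) T = 41.02·347 + 3726.7·39.4
T = 161065 / 3767.7 = 42.7 °C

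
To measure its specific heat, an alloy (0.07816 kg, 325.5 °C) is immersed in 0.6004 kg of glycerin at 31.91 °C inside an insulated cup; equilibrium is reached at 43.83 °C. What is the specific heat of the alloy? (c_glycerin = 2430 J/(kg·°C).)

c ≈ 790 J/(kg·°C)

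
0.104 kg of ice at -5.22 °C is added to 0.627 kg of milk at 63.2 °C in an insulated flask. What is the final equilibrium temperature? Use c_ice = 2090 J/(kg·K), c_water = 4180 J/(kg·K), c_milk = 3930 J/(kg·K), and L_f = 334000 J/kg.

T_f ≈ 41.3 °C

Energy balance with sensible and latent terms:
warm ice to 0 °C: 0.104×2090×(0 − (-5.22)) = 1134.6; latent heat to melt: 0.104×334000 = 34736; warm the meltwater: 434.72 T; milk cools: 0.627×3930×(T − 63.2) = 2464.1(T − 63.2)
2898.8 T = 155732 − 35871 = 119861
T ≈ 41.35 °C (positive, so assuming full melt was valid).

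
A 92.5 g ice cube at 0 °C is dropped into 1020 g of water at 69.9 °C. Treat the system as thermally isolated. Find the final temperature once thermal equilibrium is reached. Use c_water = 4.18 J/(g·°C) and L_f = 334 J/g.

Sum of m c ΔT and latent-heat terms is zero:
fusion: m_ice L_f = 92.5×334 = 30895
  warm the meltwater: 386.65 T
  water cools: 1020×4.18×(T − 69.9) = 4263.6(T − 69.9)
4650.2 T = 298026 − 30895 = 267131
T ≈ 57.44 °C — above 0 °C, consistent with complete melting.

T_f ≈ 57.4 °C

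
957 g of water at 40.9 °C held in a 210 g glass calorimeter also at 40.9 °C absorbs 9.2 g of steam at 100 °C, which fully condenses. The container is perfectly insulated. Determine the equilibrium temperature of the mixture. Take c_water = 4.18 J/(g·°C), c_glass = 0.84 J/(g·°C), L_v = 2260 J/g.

T_f ≈ 46.4 °C

Heat gained plus heat lost sum to zero:
condense steam: −9.2×2260 = −20792
  condensate cools 100→T: 9.2×4.18×(T − 100) = 38.46(T − 100)
  original water: 4000.3(T − 40.9)
  cup: 176.4(T − 40.9)
4215.1 T = 20792 + 3845.6 + 170825 = 195463
T ≈ 46.37 °C (< 100 °C, so full condensation is consistent).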